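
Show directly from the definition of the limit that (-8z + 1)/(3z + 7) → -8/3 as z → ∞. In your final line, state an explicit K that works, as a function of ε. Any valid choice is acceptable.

Let ε > 0 be given. We seek K > 0 such that z > K implies |(-8z + 1)/(3z + 7) + 8/3| < ε.
(-8z + 1)/(3z + 7) + 8/3 = (3(-8z + 1) − (-8)(3z + 7)) / (3(3z + 7)) = 59/(3(3z + 7)).
For z > 0 we have 3z + 7 > 3z, so |(-8z + 1)/(3z + 7) + 8/3| = 59/(3(3z + 7)) < 59/(3·3z) = (59/9)/z.
Thus |(-8z + 1)/(3z + 7) + 8/3| < ε whenever z > (59/9)/ε.
Take K = (59/9)/ε. If z > K then |(-8z + 1)/(3z + 7) + 8/3| < (59/9)/z < ε.

K = (59/9)/ε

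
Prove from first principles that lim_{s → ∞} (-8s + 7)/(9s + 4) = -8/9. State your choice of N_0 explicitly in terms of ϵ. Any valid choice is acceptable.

N_0 = (95/81)/ϵ

Fix ϵ > 0. We seek N_0 > 0 such that s > N_0 implies |(-8s + 7)/(9s + 4) + 8/9| < ϵ.
(-8s + 7)/(9s + 4) + 8/9 = (9(-8s + 7) − (-8)(9s + 4)) / (9(9s + 4)) = 95/(9(9s + 4)).
For s > 0 we have 9s + 4 > 9s, so |(-8s + 7)/(9s + 4) + 8/9| = 95/(9(9s + 4)) < 95/(9·9s) = (95/81)/s.
Thus |(-8s + 7)/(9s + 4) + 8/9| < ϵ whenever s > (95/81)/ϵ.
Take N_0 = (95/81)/ϵ. If s > N_0 then |(-8s + 7)/(9s + 4) + 8/9| < (95/81)/s < ϵ.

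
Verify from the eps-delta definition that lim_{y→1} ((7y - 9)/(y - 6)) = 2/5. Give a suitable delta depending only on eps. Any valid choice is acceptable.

delta = min(5/2, (25/66)eps)

Let eps > 0 be given. We want delta > 0 with 0 < |y − 1| < delta ⇒ |(7y - 9)/(y - 6) − (2/5)| < eps.
Combining over a common denominator, (7y - 9)/(y - 6) − (2/5) = [(7y - 9)·(-5) − (-2)·(y - 6)] / [(-5)·(y - 6)] = -33(y − 1) / ((-5)(y - 6)).
So |(7y - 9)/(y - 6) − (2/5)| = 33|y − 1| / (5·|y − 6|).
Restrict delta ≤ 5/2. Then |y − 1| < 5/2 gives |y − 6| = |(y − 1) + (-5)| ≥ 5 − 5/2 = 5/2.
Hence |(7y - 9)/(y - 6) − (2/5)| < 33|y − 1|/(5·(5/2)) = (66/25)|y − 1|, which is < eps once |y − 1| < (25/66)eps.
Take delta = min(5/2, (25/66)eps). Then 0 < |y − 1| < delta forces both bounds, so |(7y - 9)/(y - 6) − (2/5)| < eps.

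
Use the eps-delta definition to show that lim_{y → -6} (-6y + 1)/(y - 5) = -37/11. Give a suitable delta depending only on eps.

delta = min(11/2, (121/58)eps)

Suppose eps > 0. We want delta > 0 with 0 < |y + 6| < delta ⇒ |(-6y + 1)/(y - 5) + 37/11| < eps.
Combining over a common denominator, (-6y + 1)/(y - 5) + 37/11 = [(-6y + 1)·(-11) − 37·(y - 5)] / [(-11)·(y - 5)] = 29(y + 6) / ((-11)(y - 5)).
So |(-6y + 1)/(y - 5) + 37/11| = 29|y + 6| / (11·|y − 5|).
Require delta ≤ 11/2, so |y − 5| ≥ |-11| − |y + 6| > 11 − 11/2 = 11/2.
Hence |(-6y + 1)/(y - 5) + 37/11| < 29|y + 6|/(11·(11/2)) = (58/121)|y + 6|, which is < eps once |y + 6| < (121/58)eps.
Take delta = min(11/2, (121/58)eps). Then 0 < |y + 6| < delta forces both bounds, so |(-6y + 1)/(y - 5) + 37/11| < eps.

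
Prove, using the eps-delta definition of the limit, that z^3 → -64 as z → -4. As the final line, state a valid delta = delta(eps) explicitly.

delta = min(1, eps/61)

Fix eps > 0. We seek delta > 0 with 0 < |z + 4| < delta ⇒ |z^3 + 64| < eps.
Factor: z^3 + 64 = (z + 4)(z^2 - 4z + 16), so |z^3 + 64| = |z + 4|·|z^2 - 4z + 16|.
Impose delta ≤ 1 so that |z| < 5; then |z^2 - 4z + 16| ≤ 61.
Hence |z^3 + 64| ≤ 61|z + 4|, which is < eps once |z + 4| < eps/61.
Take delta = min(1, eps/61). If 0 < |z + 4| < delta then both bounds hold and |z^3 + 64| ≤ 61|z + 4| < 61·(eps/61) = eps.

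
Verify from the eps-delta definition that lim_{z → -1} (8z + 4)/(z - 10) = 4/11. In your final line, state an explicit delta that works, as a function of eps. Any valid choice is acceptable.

delta = min(11/2, (121/168)eps)

Let eps > 0 be given. We want delta > 0 with 0 < |z + 1| < delta ⇒ |(8z + 4)/(z - 10) − (4/11)| < eps.
Combining over a common denominator, (8z + 4)/(z - 10) − (4/11) = [(8z + 4)·(-11) − (-4)·(z - 10)] / [(-11)·(z - 10)] = -84(z + 1) / ((-11)(z - 10)).
So |(8z + 4)/(z - 10) − (4/11)| = 84|z + 1| / (11·|z − 10|).
Restrict delta ≤ 11/2. Then |z + 1| < 11/2 gives |z − 10| = |(z + 1) + (-11)| ≥ 11 − 11/2 = 11/2.
Hence |(8z + 4)/(z - 10) − (4/11)| < 84|z + 1|/(11·(11/2)) = (168/121)|z + 1|, which is < eps once |z + 1| < (121/168)eps.
Take delta = min(11/2, (121/168)eps). Then 0 < |z + 1| < delta forces both bounds, so |(8z + 4)/(z - 10) − (4/11)| < eps.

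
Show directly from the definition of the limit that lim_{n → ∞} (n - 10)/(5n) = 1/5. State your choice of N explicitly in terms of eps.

Let eps > 0 be given. For n ≥ 1, |(n - 10)/(5n) − (1/5)| = |-50|/(5(5n)) = 50/(5(5n)).
Since 5n ≥ 5n for n ≥ 1, this is ≤ 50/(5·5n) = 2/n.
So |(n - 10)/(5n) − (1/5)| < eps whenever n > 2/eps.
Take N = 2/eps. If n > N then |(n - 10)/(5n) − (1/5)| ≤ 2/n < eps.

N = 2/eps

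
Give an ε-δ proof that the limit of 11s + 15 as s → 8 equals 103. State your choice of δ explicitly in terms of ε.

Suppose ε > 0. We need δ > 0 so that 0 < |s − 8| < δ implies |(11s + 15) − 103| < ε.
|(11s + 15) − 103| = |11s - 88| = 11|s − 8|.
Thus it suffices that |s − 8| < ε/11.
Choosing δ = ε/11 gives |(11s + 15) − 103| = 11|s − 8| < ε whenever |s − 8| < δ.

δ = ε/11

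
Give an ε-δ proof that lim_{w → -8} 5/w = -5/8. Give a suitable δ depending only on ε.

Let ε > 0 be given. We seek δ > 0 such that 0 < |w + 8| < δ implies |5/w + 5/8| < ε.
|5/w + 5/8| = 5·|-8 − w|/(8·|w|) = 5|w + 8|/(8|w|).
Restrict δ ≤ 4. Then |w + 8| < 4 gives |w| > 4, so 8|w| > 32.
Then |5/w + 5/8| < 5|w + 8|/32, which is < ε when |w + 8| < (32/5)ε.
Take δ = min(4, (32/5)ε). Then 0 < |w + 8| < δ gives both |w + 8| < 4 and |w + 8| < (32/5)ε, so |5/w + 5/8| < ε.

δ = min(4, (32/5)ε)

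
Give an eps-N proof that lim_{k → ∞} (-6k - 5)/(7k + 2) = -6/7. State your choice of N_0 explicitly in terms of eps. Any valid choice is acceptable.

N_0 = (23/49)/eps

Suppose eps > 0. For k ≥ 1, |(-6k - 5)/(7k + 2) + 6/7| = |-23|/(7(7k + 2)) = 23/(7(7k + 2)).
Since 7k + 2 ≥ 7k for k ≥ 1, this is ≤ 23/(7·7k) = (23/49)/k.
So |(-6k - 5)/(7k + 2) + 6/7| < eps whenever k > (23/49)/eps.
Take N_0 = (23/49)/eps. If k > N_0 then |(-6k - 5)/(7k + 2) + 6/7| ≤ (23/49)/k < eps.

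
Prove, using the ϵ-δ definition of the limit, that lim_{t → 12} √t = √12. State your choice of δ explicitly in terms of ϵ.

Suppose ϵ > 0. We want δ > 0 such that 0 < |t − 12| < δ implies |√t − √12| < ϵ.
Multiplying by the conjugate, |√t − √12| = |t − 12|/(√t + √12).
Restrict δ ≤ 12 so that |t − 12| < 12 forces t > 0, and then √t + √12 > √12.
Hence |√t − √12| < |t − 12|/√12, which is < ϵ once |t − 12| < √12·ϵ.
Take δ = min(12, √12·ϵ). If 0 < |t − 12| < δ then t > 0 and |√t − √12| < |t − 12|/√12 < ϵ.

δ = min(12, √12·ϵ)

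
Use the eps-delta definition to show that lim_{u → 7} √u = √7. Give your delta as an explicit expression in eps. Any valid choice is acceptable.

delta = min(7, √7·eps)

Let eps > 0 be given. We want delta > 0 such that 0 < |u − 7| < delta implies |√u − √7| < eps.
Multiplying by the conjugate, |√u − √7| = |u − 7|/(√u + √7).
Restrict delta ≤ 7 so that |u − 7| < 7 forces u > 0, and then √u + √7 > √7.
Hence |√u − √7| < |u − 7|/√7, which is < eps once |u − 7| < √7·eps.
Take delta = min(7, √7·eps). If 0 < |u − 7| < delta then u > 0 and |√u − √7| < |u − 7|/√7 < eps.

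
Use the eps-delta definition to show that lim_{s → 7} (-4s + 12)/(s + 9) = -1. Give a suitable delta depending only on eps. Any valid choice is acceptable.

Let eps > 0. We want delta > 0 with 0 < |s − 7| < delta ⇒ |(-4s + 12)/(s + 9) + 1| < eps.
Combining over a common denominator, (-4s + 12)/(s + 9) + 1 = [(-4s + 12)·16 − (-16)·(s + 9)] / [16·(s + 9)] = -48(s − 7) / (16(s + 9)).
So |(-4s + 12)/(s + 9) + 1| = 48|s − 7| / (16·|s + 9|).
Require delta ≤ 8, so |s + 9| ≥ |16| − |s − 7| > 16 − 8 = 8.
Hence |(-4s + 12)/(s + 9) + 1| < 48|s − 7|/(16·8) = (3/8)|s − 7|, which is < eps once |s − 7| < (8/3)eps.
Take delta = min(8, (8/3)eps). Then 0 < |s − 7| < delta forces both bounds, so |(-4s + 12)/(s + 9) + 1| < eps.

delta = min(8, (8/3)eps)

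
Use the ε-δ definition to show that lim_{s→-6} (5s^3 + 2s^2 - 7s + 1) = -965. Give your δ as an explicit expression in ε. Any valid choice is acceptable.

δ = min(2, ε/705)

Let ε > 0 be given. We want δ > 0 such that 0 < |s + 6| < δ implies |(5s^3 + 2s^2 - 7s + 1) + 965| < ε.
(5s^3 + 2s^2 - 7s + 1) + 965 = 5s^3 + 2s^2 - 7s + 966 = (s + 6)(5s^2 - 28s + 161).
So |(5s^3 + 2s^2 - 7s + 1) + 965| = |s + 6|·|5s^2 - 28s + 161|.
Assume first that |s + 6| < 2, so |s| < 8. Then |5s^2 - 28s + 161| ≤ 5·8^2 + 28·8 + 161 = 705.
Hence |(5s^3 + 2s^2 - 7s + 1) + 965| ≤ 705|s + 6| < ε provided |s + 6| < ε/705.
Take δ = min(2, ε/705). Then 0 < |s + 6| < δ gives both |s + 6| < 2 and |s + 6| < ε/705, so |(5s^3 + 2s^2 - 7s + 1) + 965| < ε.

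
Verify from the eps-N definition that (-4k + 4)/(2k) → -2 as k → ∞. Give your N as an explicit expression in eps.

N = 2/eps

Let eps > 0. For k ≥ 1, |(-4k + 4)/(2k) + 2| = |8|/(2(2k)) = 8/(2(2k)).
Since 2k ≥ 2k for k ≥ 1, this is ≤ 8/(2·2k) = 2/k.
So |(-4k + 4)/(2k) + 2| < eps whenever k > 2/eps.
Take N = 2/eps. If k > N then |(-4k + 4)/(2k) + 2| ≤ 2/k < eps.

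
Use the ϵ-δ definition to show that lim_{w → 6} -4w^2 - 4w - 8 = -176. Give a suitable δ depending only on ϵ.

Fix ϵ > 0. We want δ > 0 such that 0 < |w − 6| < δ implies |(-4w^2 - 4w - 8) + 176| < ϵ.
(-4w^2 - 4w - 8) + 176 = -4w^2 - 4w + 168 = (w − 6)(-4w - 28).
So |(-4w^2 - 4w - 8) + 176| = |w − 6|·|-4w - 28|.
Require δ ≤ 2. Then |w − 6| < 2 gives |w| < 8, and by the triangle inequality |-4w - 28| ≤ 4·8 + 28 = 60.
Hence |(-4w^2 - 4w - 8) + 176| ≤ 60|w − 6| < ϵ provided |w − 6| < ϵ/60.
Choosing δ = min(2, ϵ/60) ensures both conditions, hence |(-4w^2 - 4w - 8) + 176| < ϵ.

δ = min(2, ϵ/60)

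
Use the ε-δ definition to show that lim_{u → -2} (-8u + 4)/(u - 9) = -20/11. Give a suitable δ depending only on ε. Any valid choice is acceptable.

δ = min(11/2, (121/136)ε)

Let ε > 0 be given. We want δ > 0 with 0 < |u + 2| < δ ⇒ |(-8u + 4)/(u - 9) + 20/11| < ε.
Combining over a common denominator, (-8u + 4)/(u - 9) + 20/11 = [(-8u + 4)·(-11) − 20·(u - 9)] / [(-11)·(u - 9)] = 68(u + 2) / ((-11)(u - 9)).
So |(-8u + 4)/(u - 9) + 20/11| = 68|u + 2| / (11·|u − 9|).
Restrict δ ≤ 11/2. Then |u + 2| < 11/2 gives |u − 9| = |(u + 2) + (-11)| ≥ 11 − 11/2 = 11/2.
Hence |(-8u + 4)/(u - 9) + 20/11| < 68|u + 2|/(11·(11/2)) = (136/121)|u + 2|, which is < ε once |u + 2| < (121/136)ε.
Take δ = min(11/2, (121/136)ε). Then 0 < |u + 2| < δ forces both bounds, so |(-8u + 4)/(u - 9) + 20/11| < ε.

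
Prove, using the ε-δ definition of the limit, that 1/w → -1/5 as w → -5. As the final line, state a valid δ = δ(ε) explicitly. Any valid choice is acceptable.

Let ε > 0 be given. We seek δ > 0 such that 0 < |w + 5| < δ implies |1/w + 1/5| < ε.
|1/w + 1/5| = |-5 − w|/(5·|w|) = |w + 5|/(5|w|).
Require δ ≤ 5/2 so that |w| > 5 − 5/2 = 5/2, hence 5|w| > 25/2.
Then |1/w + 1/5| < |w + 5|/(25/2), which is < ε when |w + 5| < (25/2)ε.
Take δ = min(5/2, (25/2)ε). Then 0 < |w + 5| < δ gives both |w + 5| < 5/2 and |w + 5| < (25/2)ε, so |1/w + 1/5| < ε.

δ = min(5/2, (25/2)ε)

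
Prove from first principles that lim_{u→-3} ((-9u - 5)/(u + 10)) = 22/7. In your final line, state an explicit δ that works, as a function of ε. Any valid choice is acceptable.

Fix ε > 0. We want δ > 0 with 0 < |u + 3| < δ ⇒ |(-9u - 5)/(u + 10) − (22/7)| < ε.
Combining over a common denominator, (-9u - 5)/(u + 10) − (22/7) = [(-9u - 5)·7 − 22·(u + 10)] / [7·(u + 10)] = -85(u + 3) / (7(u + 10)).
So |(-9u - 5)/(u + 10) − (22/7)| = 85|u + 3| / (7·|u + 10|).
Require δ ≤ 7/2, so |u + 10| ≥ |7| − |u + 3| > 7 − 7/2 = 7/2.
Hence |(-9u - 5)/(u + 10) − (22/7)| < 85|u + 3|/(7·(7/2)) = (170/49)|u + 3|, which is < ε once |u + 3| < (49/170)ε.
Take δ = min(7/2, (49/170)ε). Then 0 < |u + 3| < δ forces both bounds, so |(-9u - 5)/(u + 10) − (22/7)| < ε.

δ = min(7/2, (49/170)ε)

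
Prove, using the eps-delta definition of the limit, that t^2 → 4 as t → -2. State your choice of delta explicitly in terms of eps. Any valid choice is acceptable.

delta = min(2, eps/6)

Let eps > 0. We seek delta > 0 with 0 < |t + 2| < delta ⇒ |t^2 − 4| < eps.
Factor: t^2 − 4 = (t + 2)(t - 2), so |t^2 − 4| = |t + 2|·|t - 2|.
Impose delta ≤ 2 so that |t| < 4; then |t - 2| ≤ 6.
Hence |t^2 − 4| ≤ 6|t + 2|, which is < eps once |t + 2| < eps/6.
Take delta = min(2, eps/6). If 0 < |t + 2| < delta then both bounds hold and |t^2 − 4| ≤ 6|t + 2| < 6·(eps/6) = eps.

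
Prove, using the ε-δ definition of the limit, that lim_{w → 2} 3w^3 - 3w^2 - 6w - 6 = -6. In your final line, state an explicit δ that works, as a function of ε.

Let ε > 0 be given. We want δ > 0 such that 0 < |w − 2| < δ implies |(3w^3 - 3w^2 - 6w - 6) + 6| < ε.
(3w^3 - 3w^2 - 6w - 6) + 6 = 3w^3 - 3w^2 - 6w = (w − 2)(3w^2 + 3w).
So |(3w^3 - 3w^2 - 6w - 6) + 6| = |w − 2|·|3w^2 + 3w|.
Require δ ≤ 1. Then |w − 2| < 1 gives |w| < 3, and by the triangle inequality |3w^2 + 3w| ≤ 3·3^2 + 3·3 = 36.
Hence |(3w^3 - 3w^2 - 6w - 6) + 6| ≤ 36|w − 2| < ε provided |w − 2| < ε/36.
Choosing δ = min(1, ε/36) ensures both conditions, hence |(3w^3 - 3w^2 - 6w - 6) + 6| < ε.

δ = min(1, ε/36)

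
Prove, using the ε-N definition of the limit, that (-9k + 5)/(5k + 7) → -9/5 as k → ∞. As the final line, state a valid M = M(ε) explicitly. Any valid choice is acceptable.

M = (88/25)/ε

Let ε > 0 be given. For k ≥ 1, |(-9k + 5)/(5k + 7) + 9/5| = |88|/(5(5k + 7)) = 88/(5(5k + 7)).
Since 5k + 7 ≥ 5k for k ≥ 1, this is ≤ 88/(5·5k) = (88/25)/k.
So |(-9k + 5)/(5k + 7) + 9/5| < ε whenever k > (88/25)/ε.
Take M = (88/25)/ε. If k > M then |(-9k + 5)/(5k + 7) + 9/5| ≤ (88/25)/k < ε.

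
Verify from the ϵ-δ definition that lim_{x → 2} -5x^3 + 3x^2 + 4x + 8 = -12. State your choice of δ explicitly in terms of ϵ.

δ = min(2, ϵ/118)

Fix ϵ > 0. We want δ > 0 such that 0 < |x − 2| < δ implies |(-5x^3 + 3x^2 + 4x + 8) + 12| < ϵ.
(-5x^3 + 3x^2 + 4x + 8) + 12 = -5x^3 + 3x^2 + 4x + 20 = (x − 2)(-5x^2 - 7x - 10).
So |(-5x^3 + 3x^2 + 4x + 8) + 12| = |x − 2|·|-5x^2 - 7x - 10|.
Assume first that |x − 2| < 2, so |x| < 4. Then |-5x^2 - 7x - 10| ≤ 5·4^2 + 7·4 + 10 = 118.
Hence |(-5x^3 + 3x^2 + 4x + 8) + 12| ≤ 118|x − 2| < ϵ provided |x − 2| < ϵ/118.
Take δ = min(2, ϵ/118). Then 0 < |x − 2| < δ gives both |x − 2| < 2 and |x − 2| < ϵ/118, so |(-5x^3 + 3x^2 + 4x + 8) + 12| < ϵ.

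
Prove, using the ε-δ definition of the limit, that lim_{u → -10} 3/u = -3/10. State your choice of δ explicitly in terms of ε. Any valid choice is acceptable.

δ = min(5, (50/3)ε)

Let ε > 0 be given. We seek δ > 0 such that 0 < |u + 10| < δ implies |3/u + 3/10| < ε.
|3/u + 3/10| = 3·|-10 − u|/(10·|u|) = 3|u + 10|/(10|u|).
Restrict δ ≤ 5. Then |u + 10| < 5 gives |u| > 5, so 10|u| > 50.
Then |3/u + 3/10| < 3|u + 10|/50, which is < ε when |u + 10| < (50/3)ε.
Take δ = min(5, (50/3)ε). Then 0 < |u + 10| < δ gives both |u + 10| < 5 and |u + 10| < (50/3)ε, so |3/u + 3/10| < ε.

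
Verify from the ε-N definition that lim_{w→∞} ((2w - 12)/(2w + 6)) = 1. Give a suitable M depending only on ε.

M = 9/ε

Let ε > 0 be given. We seek M > 0 such that w > M implies |(2w - 12)/(2w + 6) − 1| < ε.
(2w - 12)/(2w + 6) − 1 = (2(2w - 12) − 2(2w + 6)) / (2(2w + 6)) = -36/(2(2w + 6)).
For w > 0 we have 2w + 6 > 2w, so |(2w - 12)/(2w + 6) − 1| = 36/(2(2w + 6)) < 36/(2·2w) = 9/w.
Thus |(2w - 12)/(2w + 6) − 1| < ε whenever w > 9/ε.
Take M = 9/ε. If w > M then |(2w - 12)/(2w + 6) − 1| < 9/w < ε.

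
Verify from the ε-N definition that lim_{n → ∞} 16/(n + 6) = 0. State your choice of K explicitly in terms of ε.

Fix ε > 0. For n ≥ 1, |16/(n + 6) − 0| = 16/(n + 6) ≤ 16/n.
We need 16/n < ε, i.e. n > 16/ε.
Take K = 16/ε. If n > K then |16/(n + 6)| ≤ 16/n < ε.

K = 16/ε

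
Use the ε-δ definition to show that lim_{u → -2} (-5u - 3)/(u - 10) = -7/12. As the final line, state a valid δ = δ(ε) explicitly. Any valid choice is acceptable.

Suppose ε > 0. We want δ > 0 with 0 < |u + 2| < δ ⇒ |(-5u - 3)/(u - 10) + 7/12| < ε.
Combining over a common denominator, (-5u - 3)/(u - 10) + 7/12 = [(-5u - 3)·(-12) − 7·(u - 10)] / [(-12)·(u - 10)] = 53(u + 2) / ((-12)(u - 10)).
So |(-5u - 3)/(u - 10) + 7/12| = 53|u + 2| / (12·|u − 10|).
Require δ ≤ 6, so |u − 10| ≥ |-12| − |u + 2| > 12 − 6 = 6.
Hence |(-5u - 3)/(u - 10) + 7/12| < 53|u + 2|/(12·6) = (53/72)|u + 2|, which is < ε once |u + 2| < (72/53)ε.
Take δ = min(6, (72/53)ε). Then 0 < |u + 2| < δ forces both bounds, so |(-5u - 3)/(u - 10) + 7/12| < ε.

δ = min(6, (72/53)ε)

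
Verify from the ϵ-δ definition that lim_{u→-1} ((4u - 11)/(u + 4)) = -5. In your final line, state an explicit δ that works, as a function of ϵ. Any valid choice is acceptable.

δ = min(3/2, (1/6)ϵ)

Let ϵ > 0. We want δ > 0 with 0 < |u + 1| < δ ⇒ |(4u - 11)/(u + 4) + 5| < ϵ.
Combining over a common denominator, (4u - 11)/(u + 4) + 5 = [(4u - 11)·3 − (-15)·(u + 4)] / [3·(u + 4)] = 27(u + 1) / (3(u + 4)).
So |(4u - 11)/(u + 4) + 5| = 27|u + 1| / (3·|u + 4|).
Restrict δ ≤ 3/2. Then |u + 1| < 3/2 gives |u + 4| = |(u + 1) + 3| ≥ 3 − 3/2 = 3/2.
Hence |(4u - 11)/(u + 4) + 5| < 27|u + 1|/(3·(3/2)) = 6|u + 1|, which is < ϵ once |u + 1| < (1/6)ϵ.
Take δ = min(3/2, (1/6)ϵ). Then 0 < |u + 1| < δ forces both bounds, so |(4u - 11)/(u + 4) + 5| < ϵ.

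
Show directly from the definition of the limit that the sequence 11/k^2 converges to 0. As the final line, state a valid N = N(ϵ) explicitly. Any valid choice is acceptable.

Fix ϵ > 0. For k ≥ 1, |11/k^2 − 0| = 11/k^2.
11/k^2 < ϵ ⇔ k^2 > 11/ϵ ⇔ k > (11/ϵ)^{1/2}.
Take N = (11/ϵ)^{1/2}. Then k > N implies 11/k^2 < ϵ.

N = (11/ϵ)^{1/2}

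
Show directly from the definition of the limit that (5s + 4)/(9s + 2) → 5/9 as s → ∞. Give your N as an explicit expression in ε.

N = (26/81)/ε

Let ε > 0. We seek N > 0 such that s > N implies |(5s + 4)/(9s + 2) − (5/9)| < ε.
(5s + 4)/(9s + 2) − (5/9) = (9(5s + 4) − 5(9s + 2)) / (9(9s + 2)) = 26/(9(9s + 2)).
For s > 0 we have 9s + 2 > 9s, so |(5s + 4)/(9s + 2) − (5/9)| = 26/(9(9s + 2)) < 26/(9·9s) = (26/81)/s.
Thus |(5s + 4)/(9s + 2) − (5/9)| < ε whenever s > (26/81)/ε.
Take N = (26/81)/ε. If s > N then |(5s + 4)/(9s + 2) − (5/9)| < (26/81)/s < ε.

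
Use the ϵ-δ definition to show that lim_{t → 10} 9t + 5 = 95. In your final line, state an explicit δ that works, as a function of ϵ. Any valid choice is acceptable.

δ = ϵ/9

Let ϵ > 0 be given. We need δ > 0 so that 0 < |t − 10| < δ implies |(9t + 5) − 95| < ϵ.
|(9t + 5) − 95| = |9t - 90| = 9|t − 10|.
Thus it suffices that |t − 10| < ϵ/9.
Choosing δ = ϵ/9 gives |(9t + 5) − 95| = 9|t − 10| < ϵ whenever |t − 10| < δ.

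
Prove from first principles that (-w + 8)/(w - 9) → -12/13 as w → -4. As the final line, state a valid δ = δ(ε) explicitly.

δ = min(13/2, (169/2)ε)

Fix ε > 0. We want δ > 0 with 0 < |w + 4| < δ ⇒ |(-w + 8)/(w - 9) + 12/13| < ε.
Combining over a common denominator, (-w + 8)/(w - 9) + 12/13 = [(-w + 8)·(-13) − 12·(w - 9)] / [(-13)·(w - 9)] = 1(w + 4) / ((-13)(w - 9)).
So |(-w + 8)/(w - 9) + 12/13| = |w + 4| / (13·|w − 9|).
Require δ ≤ 13/2, so |w − 9| ≥ |-13| − |w + 4| > 13 − 13/2 = 13/2.
Hence |(-w + 8)/(w - 9) + 12/13| < |w + 4|/(13·(13/2)) = (2/169)|w + 4|, which is < ε once |w + 4| < (169/2)ε.
Take δ = min(13/2, (169/2)ε). Then 0 < |w + 4| < δ forces both bounds, so |(-w + 8)/(w - 9) + 12/13| < ε.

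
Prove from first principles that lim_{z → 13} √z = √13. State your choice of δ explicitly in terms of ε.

Fix ε > 0. We want δ > 0 such that 0 < |z − 13| < δ implies |√z − √13| < ε.
Multiplying by the conjugate, |√z − √13| = |z − 13|/(√z + √13).
Restrict δ ≤ 13 so that |z − 13| < 13 forces z > 0, and then √z + √13 > √13.
Hence |√z − √13| < |z − 13|/√13, which is < ε once |z − 13| < √13·ε.
Take δ = min(13, √13·ε). If 0 < |z − 13| < δ then z > 0 and |√z − √13| < |z − 13|/√13 < ε.

δ = min(13, √13·ε)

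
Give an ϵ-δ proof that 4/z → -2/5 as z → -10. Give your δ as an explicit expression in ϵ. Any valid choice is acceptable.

δ = min(5, (25/2)ϵ)

Let ϵ > 0. We seek δ > 0 such that 0 < |z + 10| < δ implies |4/z + 2/5| < ϵ.
|4/z + 2/5| = 4·|-10 − z|/(10·|z|) = 4|z + 10|/(10|z|).
Require δ ≤ 5 so that |z| > 10 − 5 = 5, hence 10|z| > 50.
Then |4/z + 2/5| < 4|z + 10|/50, which is < ϵ when |z + 10| < (25/2)ϵ.
Take δ = min(5, (25/2)ϵ). Then 0 < |z + 10| < δ gives both |z + 10| < 5 and |z + 10| < (25/2)ϵ, so |4/z + 2/5| < ϵ.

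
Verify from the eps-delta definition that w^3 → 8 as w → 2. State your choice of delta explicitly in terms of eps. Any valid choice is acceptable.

delta = min(2, eps/28)

Let eps > 0 be given. We seek delta > 0 with 0 < |w − 2| < delta ⇒ |w^3 − 8| < eps.
Factor: w^3 − 8 = (w − 2)(w^2 + 2w + 4), so |w^3 − 8| = |w − 2|·|w^2 + 2w + 4|.
Impose delta ≤ 2 so that |w| < 4; then |w^2 + 2w + 4| ≤ 28.
Hence |w^3 − 8| ≤ 28|w − 2|, which is < eps once |w − 2| < eps/28.
Take delta = min(2, eps/28). If 0 < |w − 2| < delta then both bounds hold and |w^3 − 8| ≤ 28|w − 2| < 28·(eps/28) = eps.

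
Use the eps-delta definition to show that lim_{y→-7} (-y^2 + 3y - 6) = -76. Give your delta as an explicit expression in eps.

delta = min(1, eps/18)

Fix eps > 0. We want delta > 0 such that 0 < |y + 7| < delta implies |(-y^2 + 3y - 6) + 76| < eps.
(-y^2 + 3y - 6) + 76 = -y^2 + 3y + 70 = (y + 7)(-y + 10).
So |(-y^2 + 3y - 6) + 76| = |y + 7|·|-y + 10|.
Assume first that |y + 7| < 1, so |y| < 8. Then |-y + 10| ≤ 8 + 10 = 18.
Hence |(-y^2 + 3y - 6) + 76| ≤ 18|y + 7| < eps provided |y + 7| < eps/18.
Take delta = min(1, eps/18). Then 0 < |y + 7| < delta gives both |y + 7| < 1 and |y + 7| < eps/18, so |(-y^2 + 3y - 6) + 76| < eps.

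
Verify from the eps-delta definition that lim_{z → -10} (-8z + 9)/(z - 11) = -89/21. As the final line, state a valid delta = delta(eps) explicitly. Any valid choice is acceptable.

delta = min(21/2, (441/158)eps)

Let eps > 0. We want delta > 0 with 0 < |z + 10| < delta ⇒ |(-8z + 9)/(z - 11) + 89/21| < eps.
Combining over a common denominator, (-8z + 9)/(z - 11) + 89/21 = [(-8z + 9)·(-21) − 89·(z - 11)] / [(-21)·(z - 11)] = 79(z + 10) / ((-21)(z - 11)).
So |(-8z + 9)/(z - 11) + 89/21| = 79|z + 10| / (21·|z − 11|).
Restrict delta ≤ 21/2. Then |z + 10| < 21/2 gives |z − 11| = |(z + 10) + (-21)| ≥ 21 − 21/2 = 21/2.
Hence |(-8z + 9)/(z - 11) + 89/21| < 79|z + 10|/(21·(21/2)) = (158/441)|z + 10|, which is < eps once |z + 10| < (441/158)eps.
Take delta = min(21/2, (441/158)eps). Then 0 < |z + 10| < delta forces both bounds, so |(-8z + 9)/(z - 11) + 89/21| < eps.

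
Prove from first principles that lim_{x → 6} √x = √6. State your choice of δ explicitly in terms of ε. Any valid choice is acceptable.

δ = min(6, √6·ε)

Let ε > 0 be given. We want δ > 0 such that 0 < |x − 6| < δ implies |√x − √6| < ε.
Multiplying by the conjugate, |√x − √6| = |x − 6|/(√x + √6).
Restrict δ ≤ 6 so that |x − 6| < 6 forces x > 0, and then √x + √6 > √6.
Hence |√x − √6| < |x − 6|/√6, which is < ε once |x − 6| < √6·ε.
Take δ = min(6, √6·ε). If 0 < |x − 6| < δ then x > 0 and |√x − √6| < |x − 6|/√6 < ε.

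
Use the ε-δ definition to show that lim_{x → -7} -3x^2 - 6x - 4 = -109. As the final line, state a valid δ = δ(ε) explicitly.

Let ε > 0 be given. We want δ > 0 such that 0 < |x + 7| < δ implies |(-3x^2 - 6x - 4) + 109| < ε.
(-3x^2 - 6x - 4) + 109 = -3x^2 - 6x + 105 = (x + 7)(-3x + 15).
So |(-3x^2 - 6x - 4) + 109| = |x + 7|·|-3x + 15|.
Require δ ≤ 1. Then |x + 7| < 1 gives |x| < 8, and by the triangle inequality |-3x + 15| ≤ 3·8 + 15 = 39.
Hence |(-3x^2 - 6x - 4) + 109| ≤ 39|x + 7| < ε provided |x + 7| < ε/39.
Take δ = min(1, ε/39). Then 0 < |x + 7| < δ gives both |x + 7| < 1 and |x + 7| < ε/39, so |(-3x^2 - 6x - 4) + 109| < ε.

δ = min(1, ε/39)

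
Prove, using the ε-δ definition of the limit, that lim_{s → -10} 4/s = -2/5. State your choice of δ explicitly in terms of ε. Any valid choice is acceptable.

δ = min(5, (25/2)ε)

Let ε > 0 be given. We seek δ > 0 such that 0 < |s + 10| < δ implies |4/s + 2/5| < ε.
|4/s + 2/5| = 4·|-10 − s|/(10·|s|) = 4|s + 10|/(10|s|).
Require δ ≤ 5 so that |s| > 10 − 5 = 5, hence 10|s| > 50.
Then |4/s + 2/5| < 4|s + 10|/50, which is < ε when |s + 10| < (25/2)ε.
Take δ = min(5, (25/2)ε). Then 0 < |s + 10| < δ gives both |s + 10| < 5 and |s + 10| < (25/2)ε, so |4/s + 2/5| < ε.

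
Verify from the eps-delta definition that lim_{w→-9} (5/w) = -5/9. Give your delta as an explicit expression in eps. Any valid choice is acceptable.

Let eps > 0 be given. We seek delta > 0 such that 0 < |w + 9| < delta implies |5/w + 5/9| < eps.
|5/w + 5/9| = 5·|-9 − w|/(9·|w|) = 5|w + 9|/(9|w|).
Require delta ≤ 9/2 so that |w| > 9 − 9/2 = 9/2, hence 9|w| > 81/2.
Then |5/w + 5/9| < 5|w + 9|/(81/2), which is < eps when |w + 9| < (81/10)eps.
Take delta = min(9/2, (81/10)eps). Then 0 < |w + 9| < delta gives both |w + 9| < 9/2 and |w + 9| < (81/10)eps, so |5/w + 5/9| < eps.

delta = min(9/2, (81/10)eps)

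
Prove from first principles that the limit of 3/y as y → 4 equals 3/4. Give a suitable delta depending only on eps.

Suppose eps > 0. We seek delta > 0 such that 0 < |y − 4| < delta implies |3/y − (3/4)| < eps.
|3/y − (3/4)| = 3·|4 − y|/(4·|y|) = 3|y − 4|/(4|y|).
Restrict delta ≤ 2. Then |y − 4| < 2 gives |y| > 2, so 4|y| > 8.
Then |3/y − (3/4)| < 3|y − 4|/8, which is < eps when |y − 4| < (8/3)eps.
Take delta = min(2, (8/3)eps). Then 0 < |y − 4| < delta gives both |y − 4| < 2 and |y − 4| < (8/3)eps, so |3/y − (3/4)| < eps.

delta = min(2, (8/3)eps)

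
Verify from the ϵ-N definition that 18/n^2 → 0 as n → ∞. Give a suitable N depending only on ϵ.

N = (18/ϵ)^{1/2}

Let ϵ > 0. For n ≥ 1, |18/n^2 − 0| = 18/n^2.
18/n^2 < ϵ ⇔ n^2 > 18/ϵ ⇔ n > (18/ϵ)^{1/2}.
Take N = (18/ϵ)^{1/2}. Then n > N implies 18/n^2 < ϵ.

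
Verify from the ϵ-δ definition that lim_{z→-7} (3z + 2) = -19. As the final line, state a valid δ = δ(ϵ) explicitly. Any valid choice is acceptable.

δ = ϵ/3

Let ϵ > 0. We need δ > 0 so that 0 < |z + 7| < δ implies |(3z + 2) + 19| < ϵ.
|(3z + 2) + 19| = |3z + 21| = 3|z + 7|.
Thus it suffices that |z + 7| < ϵ/3.
Choosing δ = ϵ/3 gives |(3z + 2) + 19| = 3|z + 7| < ϵ whenever |z + 7| < δ.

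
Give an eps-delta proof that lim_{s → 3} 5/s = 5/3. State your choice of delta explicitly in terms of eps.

delta = min(3/2, (9/10)eps)

Let eps > 0 be given. We seek delta > 0 such that 0 < |s − 3| < delta implies |5/s − (5/3)| < eps.
|5/s − (5/3)| = 5·|3 − s|/(3·|s|) = 5|s − 3|/(3|s|).
Require delta ≤ 3/2 so that |s| > 3 − 3/2 = 3/2, hence 3|s| > 9/2.
Then |5/s − (5/3)| < 5|s − 3|/(9/2), which is < eps when |s − 3| < (9/10)eps.
Take delta = min(3/2, (9/10)eps). Then 0 < |s − 3| < delta gives both |s − 3| < 3/2 and |s − 3| < (9/10)eps, so |5/s − (5/3)| < eps.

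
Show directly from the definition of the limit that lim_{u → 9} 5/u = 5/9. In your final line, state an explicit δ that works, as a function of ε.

Fix ε > 0. We seek δ > 0 such that 0 < |u − 9| < δ implies |5/u − (5/9)| < ε.
|5/u − (5/9)| = 5·|9 − u|/(9·|u|) = 5|u − 9|/(9|u|).
Restrict δ ≤ 9/2. Then |u − 9| < 9/2 gives |u| > 9/2, so 9|u| > 81/2.
Then |5/u − (5/9)| < 5|u − 9|/(81/2), which is < ε when |u − 9| < (81/10)ε.
Take δ = min(9/2, (81/10)ε). Then 0 < |u − 9| < δ gives both |u − 9| < 9/2 and |u − 9| < (81/10)ε, so |5/u − (5/9)| < ε.

δ = min(9/2, (81/10)ε)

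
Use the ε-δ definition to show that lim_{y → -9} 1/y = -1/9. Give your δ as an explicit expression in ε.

Fix ε > 0. We seek δ > 0 such that 0 < |y + 9| < δ implies |1/y + 1/9| < ε.
|1/y + 1/9| = |-9 − y|/(9·|y|) = |y + 9|/(9|y|).
Require δ ≤ 9/2 so that |y| > 9 − 9/2 = 9/2, hence 9|y| > 81/2.
Then |1/y + 1/9| < |y + 9|/(81/2), which is < ε when |y + 9| < (81/2)ε.
Take δ = min(9/2, (81/2)ε). Then 0 < |y + 9| < δ gives both |y + 9| < 9/2 and |y + 9| < (81/2)ε, so |1/y + 1/9| < ε.

δ = min(9/2, (81/2)ε)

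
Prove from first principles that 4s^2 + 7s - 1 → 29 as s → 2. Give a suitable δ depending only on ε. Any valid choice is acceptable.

δ = min(2, ε/31)

Let ε > 0. We want δ > 0 such that 0 < |s − 2| < δ implies |(4s^2 + 7s - 1) − 29| < ε.
(4s^2 + 7s - 1) − 29 = 4s^2 + 7s - 30 = (s − 2)(4s + 15).
So |(4s^2 + 7s - 1) − 29| = |s − 2|·|4s + 15|.
Assume first that |s − 2| < 2, so |s| < 4. Then |4s + 15| ≤ 4·4 + 15 = 31.
Hence |(4s^2 + 7s - 1) − 29| ≤ 31|s − 2| < ε provided |s − 2| < ε/31.
Take δ = min(2, ε/31). Then 0 < |s − 2| < δ gives both |s − 2| < 2 and |s − 2| < ε/31, so |(4s^2 + 7s - 1) − 29| < ε.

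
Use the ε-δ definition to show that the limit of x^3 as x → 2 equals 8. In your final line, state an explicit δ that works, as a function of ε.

δ = min(2, ε/28)

Let ε > 0 be given. We seek δ > 0 with 0 < |x − 2| < δ ⇒ |x^3 − 8| < ε.
Factor: x^3 − 8 = (x − 2)(x^2 + 2x + 4), so |x^3 − 8| = |x − 2|·|x^2 + 2x + 4|.
Restrict δ ≤ 2. Then |x − 2| < 2 gives |x| < 4, so by the triangle inequality |x^2 + 2x + 4| ≤ 4^2 + 2·4 + 4 = 28.
Hence |x^3 − 8| ≤ 28|x − 2|, which is < ε once |x − 2| < ε/28.
Take δ = min(2, ε/28). If 0 < |x − 2| < δ then both bounds hold and |x^3 − 8| ≤ 28|x − 2| < 28·(ε/28) = ε.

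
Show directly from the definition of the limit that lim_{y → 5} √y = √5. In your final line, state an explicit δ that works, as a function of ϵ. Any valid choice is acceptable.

Let ϵ > 0. We want δ > 0 such that 0 < |y − 5| < δ implies |√y − √5| < ϵ.
Rationalise: √y − √5 = (y − 5)/(√y + √5), so |√y − √5| = |y − 5|/(√y + √5).
Restrict δ ≤ 5 so that |y − 5| < 5 forces y > 0, and then √y + √5 > √5.
Hence |√y − √5| < |y − 5|/√5, which is < ϵ once |y − 5| < √5·ϵ.
Take δ = min(5, √5·ϵ). If 0 < |y − 5| < δ then y > 0 and |√y − √5| < |y − 5|/√5 < ϵ.

δ = min(5, √5·ϵ)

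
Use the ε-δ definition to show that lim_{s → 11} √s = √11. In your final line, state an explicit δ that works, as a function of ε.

δ = min(11, √11·ε)

Let ε > 0 be given. We want δ > 0 such that 0 < |s − 11| < δ implies |√s − √11| < ε.
Multiplying by the conjugate, |√s − √11| = |s − 11|/(√s + √11).
Restrict δ ≤ 11 so that |s − 11| < 11 forces s > 0, and then √s + √11 > √11.
Hence |√s − √11| < |s − 11|/√11, which is < ε once |s − 11| < √11·ε.
Take δ = min(11, √11·ε). If 0 < |s − 11| < δ then s > 0 and |√s − √11| < |s − 11|/√11 < ε.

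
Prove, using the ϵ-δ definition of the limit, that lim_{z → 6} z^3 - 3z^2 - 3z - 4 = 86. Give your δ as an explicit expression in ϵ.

Let ϵ > 0. We want δ > 0 such that 0 < |z − 6| < δ implies |(z^3 - 3z^2 - 3z - 4) − 86| < ϵ.
(z^3 - 3z^2 - 3z - 4) − 86 = z^3 - 3z^2 - 3z - 90 = (z − 6)(z^2 + 3z + 15).
So |(z^3 - 3z^2 - 3z - 4) − 86| = |z − 6|·|z^2 + 3z + 15|.
Require δ ≤ 1. Then |z − 6| < 1 gives |z| < 7, and by the triangle inequality |z^2 + 3z + 15| ≤ 7^2 + 3·7 + 15 = 85.
Hence |(z^3 - 3z^2 - 3z - 4) − 86| ≤ 85|z − 6| < ϵ provided |z − 6| < ϵ/85.
Choosing δ = min(1, ϵ/85) ensures both conditions, hence |(z^3 - 3z^2 - 3z - 4) − 86| < ϵ.

δ = min(1, ϵ/85)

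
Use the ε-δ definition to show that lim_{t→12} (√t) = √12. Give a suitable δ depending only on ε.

δ = min(12, √12·ε)

Fix ε > 0. We want δ > 0 such that 0 < |t − 12| < δ implies |√t − √12| < ε.
Multiplying by the conjugate, |√t − √12| = |t − 12|/(√t + √12).
Restrict δ ≤ 12 so that |t − 12| < 12 forces t > 0, and then √t + √12 > √12.
Hence |√t − √12| < |t − 12|/√12, which is < ε once |t − 12| < √12·ε.
Take δ = min(12, √12·ε). If 0 < |t − 12| < δ then t > 0 and |√t − √12| < |t − 12|/√12 < ε.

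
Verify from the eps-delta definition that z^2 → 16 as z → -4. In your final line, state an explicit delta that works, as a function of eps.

Fix eps > 0. We seek delta > 0 with 0 < |z + 4| < delta ⇒ |z^2 − 16| < eps.
Factor: z^2 − 16 = (z + 4)(z - 4), so |z^2 − 16| = |z + 4|·|z - 4|.
Impose delta ≤ 2 so that |z| < 6; then |z - 4| ≤ 10.
Hence |z^2 − 16| ≤ 10|z + 4|, which is < eps once |z + 4| < eps/10.
Take delta = min(2, eps/10). If 0 < |z + 4| < delta then both bounds hold and |z^2 − 16| ≤ 10|z + 4| < 10·(eps/10) = eps.

delta = min(2, eps/10)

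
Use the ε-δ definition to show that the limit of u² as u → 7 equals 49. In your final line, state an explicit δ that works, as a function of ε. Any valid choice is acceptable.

Suppose ε > 0. We seek δ > 0 with 0 < |u − 7| < δ ⇒ |u² − 49| < ε.
Factor: u² − 49 = (u − 7)(u + 7), so |u² − 49| = |u − 7|·|u + 7|.
Restrict δ ≤ 1. Then |u − 7| < 1 gives |u| < 8, so by the triangle inequality |u + 7| ≤ 8 + 7 = 15.
Hence |u² − 49| ≤ 15|u − 7|, which is < ε once |u − 7| < ε/15.
Take δ = min(1, ε/15). If 0 < |u − 7| < δ then both bounds hold and |u² − 49| ≤ 15|u − 7| < 15·(ε/15) = ε.

δ = min(1, ε/15)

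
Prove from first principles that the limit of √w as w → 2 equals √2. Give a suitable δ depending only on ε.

Suppose ε > 0. We want δ > 0 such that 0 < |w − 2| < δ implies |√w − √2| < ε.
Multiplying by the conjugate, |√w − √2| = |w − 2|/(√w + √2).
Restrict δ ≤ 2 so that |w − 2| < 2 forces w > 0, and then √w + √2 > √2.
Hence |√w − √2| < |w − 2|/√2, which is < ε once |w − 2| < √2·ε.
Take δ = min(2, √2·ε). If 0 < |w − 2| < δ then w > 0 and |√w − √2| < |w − 2|/√2 < ε.

δ = min(2, √2·ε)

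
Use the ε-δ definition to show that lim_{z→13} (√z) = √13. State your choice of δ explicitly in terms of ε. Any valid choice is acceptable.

δ = min(13, √13·ε)

Suppose ε > 0. We want δ > 0 such that 0 < |z − 13| < δ implies |√z − √13| < ε.
Multiplying by the conjugate, |√z − √13| = |z − 13|/(√z + √13).
Restrict δ ≤ 13 so that |z − 13| < 13 forces z > 0, and then √z + √13 > √13.
Hence |√z − √13| < |z − 13|/√13, which is < ε once |z − 13| < √13·ε.
Take δ = min(13, √13·ε). If 0 < |z − 13| < δ then z > 0 and |√z − √13| < |z − 13|/√13 < ε.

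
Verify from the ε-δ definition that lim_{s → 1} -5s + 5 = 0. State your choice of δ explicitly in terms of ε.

Let ε > 0 be given. We need δ > 0 so that 0 < |s − 1| < δ implies |(-5s + 5)| < ε.
Since (-5s + 5) = -5(s − 1), we have |(-5s + 5)| = 5|s − 1|.
So 5|s − 1| < ε exactly when |s − 1| < ε/5.
Choosing δ = ε/5 gives |(-5s + 5)| = 5|s − 1| < ε whenever |s − 1| < δ.

δ = ε/5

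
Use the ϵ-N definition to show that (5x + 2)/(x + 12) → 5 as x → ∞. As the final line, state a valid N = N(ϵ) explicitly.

N = 58/ϵ

Fix ϵ > 0. We seek N > 0 such that x > N implies |(5x + 2)/(x + 12) − 5| < ϵ.
(5x + 2)/(x + 12) − 5 = ((5x + 2) − 5(x + 12)) / ((x + 12)) = -58/((x + 12)).
For x > 0 we have x + 12 > x, so |(5x + 2)/(x + 12) − 5| = 58/((x + 12)) < 58/(x) = 58/x.
Thus |(5x + 2)/(x + 12) − 5| < ϵ whenever x > 58/ϵ.
Take N = 58/ϵ. If x > N then |(5x + 2)/(x + 12) − 5| < 58/x < ϵ.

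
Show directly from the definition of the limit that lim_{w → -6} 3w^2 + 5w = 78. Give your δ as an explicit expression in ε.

Let ε > 0. We want δ > 0 such that 0 < |w + 6| < δ implies |(3w^2 + 5w) − 78| < ε.
(3w^2 + 5w) − 78 = 3w^2 + 5w - 78 = (w + 6)(3w - 13).
So |(3w^2 + 5w) − 78| = |w + 6|·|3w - 13|.
Assume first that |w + 6| < 2, so |w| < 8. Then |3w - 13| ≤ 3·8 + 13 = 37.
Hence |(3w^2 + 5w) − 78| ≤ 37|w + 6| < ε provided |w + 6| < ε/37.
Choosing δ = min(2, ε/37) ensures both conditions, hence |(3w^2 + 5w) − 78| < ε.

δ = min(2, ε/37)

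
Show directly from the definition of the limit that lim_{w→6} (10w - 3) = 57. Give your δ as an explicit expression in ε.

δ = ε/10

Fix ε > 0. We need δ > 0 so that 0 < |w − 6| < δ implies |(10w - 3) − 57| < ε.
Since (10w - 3) − 57 = 10(w − 6), we have |(10w - 3) − 57| = 10|w − 6|.
Thus it suffices that |w − 6| < ε/10.
Choosing δ = ε/10 gives |(10w - 3) − 57| = 10|w − 6| < ε whenever |w − 6| < δ.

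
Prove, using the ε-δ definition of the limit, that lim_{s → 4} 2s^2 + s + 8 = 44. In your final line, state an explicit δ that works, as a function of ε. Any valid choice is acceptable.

Suppose ε > 0. We want δ > 0 such that 0 < |s − 4| < δ implies |(2s^2 + s + 8) − 44| < ε.
(2s^2 + s + 8) − 44 = 2s^2 + s - 36 = (s − 4)(2s + 9).
So |(2s^2 + s + 8) − 44| = |s − 4|·|2s + 9|.
Require δ ≤ 1. Then |s − 4| < 1 gives |s| < 5, and by the triangle inequality |2s + 9| ≤ 2·5 + 9 = 19.
Hence |(2s^2 + s + 8) − 44| ≤ 19|s − 4| < ε provided |s − 4| < ε/19.
Choosing δ = min(1, ε/19) ensures both conditions, hence |(2s^2 + s + 8) − 44| < ε.

δ = min(1, ε/19)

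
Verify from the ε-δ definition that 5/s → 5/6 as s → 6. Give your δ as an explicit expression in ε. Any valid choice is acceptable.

Let ε > 0 be given. We seek δ > 0 such that 0 < |s − 6| < δ implies |5/s − (5/6)| < ε.
|5/s − (5/6)| = 5·|6 − s|/(6·|s|) = 5|s − 6|/(6|s|).
Require δ ≤ 3 so that |s| > 6 − 3 = 3, hence 6|s| > 18.
Then |5/s − (5/6)| < 5|s − 6|/18, which is < ε when |s − 6| < (18/5)ε.
Take δ = min(3, (18/5)ε). Then 0 < |s − 6| < δ gives both |s − 6| < 3 and |s − 6| < (18/5)ε, so |5/s − (5/6)| < ε.

δ = min(3, (18/5)ε)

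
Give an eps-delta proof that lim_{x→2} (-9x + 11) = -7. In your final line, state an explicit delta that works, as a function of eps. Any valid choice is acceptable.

delta = eps/9

Fix eps > 0. We need delta > 0 so that 0 < |x − 2| < delta implies |(-9x + 11) + 7| < eps.
|(-9x + 11) + 7| = |-9x + 18| = 9|x − 2|.
So 9|x − 2| < eps exactly when |x − 2| < eps/9.
Take delta = eps/9. If 0 < |x − 2| < delta then |(-9x + 11) + 7| = 9|x − 2| < 9·(eps/9) = eps.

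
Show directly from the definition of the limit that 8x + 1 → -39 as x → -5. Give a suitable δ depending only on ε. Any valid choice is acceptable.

δ = ε/8

Let ε > 0. We need δ > 0 so that 0 < |x + 5| < δ implies |(8x + 1) + 39| < ε.
Since (8x + 1) + 39 = 8(x + 5), we have |(8x + 1) + 39| = 8|x + 5|.
So 8|x + 5| < ε exactly when |x + 5| < ε/8.
Take δ = ε/8. If 0 < |x + 5| < δ then |(8x + 1) + 39| = 8|x + 5| < 8·(ε/8) = ε.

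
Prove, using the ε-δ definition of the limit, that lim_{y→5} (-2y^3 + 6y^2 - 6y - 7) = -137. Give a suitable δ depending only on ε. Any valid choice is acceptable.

Suppose ε > 0. We want δ > 0 such that 0 < |y − 5| < δ implies |(-2y^3 + 6y^2 - 6y - 7) + 137| < ε.
(-2y^3 + 6y^2 - 6y - 7) + 137 = -2y^3 + 6y^2 - 6y + 130 = (y − 5)(-2y^2 - 4y - 26).
So |(-2y^3 + 6y^2 - 6y - 7) + 137| = |y − 5|·|-2y^2 - 4y - 26|.
Assume first that |y − 5| < 2, so |y| < 7. Then |-2y^2 - 4y - 26| ≤ 2·7^2 + 4·7 + 26 = 152.
Hence |(-2y^3 + 6y^2 - 6y - 7) + 137| ≤ 152|y − 5| < ε provided |y − 5| < ε/152.
Take δ = min(2, ε/152). Then 0 < |y − 5| < δ gives both |y − 5| < 2 and |y − 5| < ε/152, so |(-2y^3 + 6y^2 - 6y - 7) + 137| < ε.

δ = min(2, ε/152)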